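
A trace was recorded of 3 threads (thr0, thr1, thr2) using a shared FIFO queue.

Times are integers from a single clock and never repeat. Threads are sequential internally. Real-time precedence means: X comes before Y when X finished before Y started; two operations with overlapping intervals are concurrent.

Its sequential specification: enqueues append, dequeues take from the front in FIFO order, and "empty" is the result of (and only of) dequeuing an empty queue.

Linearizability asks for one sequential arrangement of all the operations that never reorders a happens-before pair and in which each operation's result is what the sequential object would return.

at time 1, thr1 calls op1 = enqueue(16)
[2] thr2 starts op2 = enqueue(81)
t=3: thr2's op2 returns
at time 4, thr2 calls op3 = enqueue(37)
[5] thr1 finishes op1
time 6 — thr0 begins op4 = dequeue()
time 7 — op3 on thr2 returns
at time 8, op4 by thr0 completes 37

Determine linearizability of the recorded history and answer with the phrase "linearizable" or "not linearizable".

not linearizable

prefix check: 1..7 passes, 1..8 fails once op4's time-8 response joins
the 4 completed operations admit 5 real-time orders; each fails the FIFO queue replay
e.g. op1, op2, op3, op4: illegal at step 4, since op4 dequeue() → 37 cannot apply there
e.g. op1, op2, op4, op3: illegal at step 3, since op4 dequeue() → 37 cannot apply there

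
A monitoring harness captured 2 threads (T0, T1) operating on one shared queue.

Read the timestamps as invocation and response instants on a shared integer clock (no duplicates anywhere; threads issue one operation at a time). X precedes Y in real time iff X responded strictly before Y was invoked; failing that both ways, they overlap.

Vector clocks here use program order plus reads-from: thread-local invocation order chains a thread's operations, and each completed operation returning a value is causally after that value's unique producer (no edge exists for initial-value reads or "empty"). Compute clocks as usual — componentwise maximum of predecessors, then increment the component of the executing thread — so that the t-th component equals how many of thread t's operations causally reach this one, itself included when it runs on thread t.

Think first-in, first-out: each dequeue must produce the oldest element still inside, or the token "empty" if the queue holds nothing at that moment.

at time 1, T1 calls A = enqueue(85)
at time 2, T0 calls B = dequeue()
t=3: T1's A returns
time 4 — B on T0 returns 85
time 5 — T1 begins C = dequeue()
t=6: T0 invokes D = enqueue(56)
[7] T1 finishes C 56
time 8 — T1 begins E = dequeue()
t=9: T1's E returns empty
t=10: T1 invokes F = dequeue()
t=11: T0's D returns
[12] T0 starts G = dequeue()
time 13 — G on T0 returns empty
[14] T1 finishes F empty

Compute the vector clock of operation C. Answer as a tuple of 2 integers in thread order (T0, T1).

(2, 2)

VC(A, invoked at 1): no causal predecessors; +1 on T1 → (0, 1)
VC(B, invoked at 2): max of VC(A)=(0, 1), then +1 on thread T0 → (1, 1)
VC(D, invoked at 6): max of VC(B)=(1, 1), then +1 on thread T0 → (2, 1)
VC(C, invoked at 5): max of VC(A)=(0, 1), VC(D)=(2, 1), then +1 on thread T1 → (2, 2)
VC(G, invoked at 12): max of VC(D)=(2, 1), then +1 on thread T0 → (3, 1)
VC(E, invoked at 8): max of VC(C)=(2, 2), then +1 on thread T1 → (2, 3)
VC(F, invoked at 10): max of VC(E)=(2, 3), then +1 on thread T1 → (2, 4)
target: VC(C) = (2, 2)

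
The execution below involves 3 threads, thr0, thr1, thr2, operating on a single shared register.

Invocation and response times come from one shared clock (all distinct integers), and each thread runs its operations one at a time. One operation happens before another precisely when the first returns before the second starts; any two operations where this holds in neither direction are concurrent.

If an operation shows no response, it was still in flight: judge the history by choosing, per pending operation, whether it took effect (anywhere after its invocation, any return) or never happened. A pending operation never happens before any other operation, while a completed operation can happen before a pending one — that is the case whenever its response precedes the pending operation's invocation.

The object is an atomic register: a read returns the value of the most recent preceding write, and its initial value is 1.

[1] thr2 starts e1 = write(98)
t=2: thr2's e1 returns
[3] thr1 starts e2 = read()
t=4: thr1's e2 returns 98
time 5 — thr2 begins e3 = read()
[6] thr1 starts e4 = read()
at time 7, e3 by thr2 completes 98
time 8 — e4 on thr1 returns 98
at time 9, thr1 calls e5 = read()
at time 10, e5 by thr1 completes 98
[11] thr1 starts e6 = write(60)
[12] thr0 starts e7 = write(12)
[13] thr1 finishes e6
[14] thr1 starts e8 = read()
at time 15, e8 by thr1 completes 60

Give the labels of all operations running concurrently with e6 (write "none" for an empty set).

e6 runs from 11 to 13; window-overlapping ops are concurrent
e1 [1,2]: before
e2 [3,4]: before
e3 [5,7]: before
e4 [6,8]: before
e5 [9,10]: before
e7 [12,…): concurrent
e8 [14,15]: after

e7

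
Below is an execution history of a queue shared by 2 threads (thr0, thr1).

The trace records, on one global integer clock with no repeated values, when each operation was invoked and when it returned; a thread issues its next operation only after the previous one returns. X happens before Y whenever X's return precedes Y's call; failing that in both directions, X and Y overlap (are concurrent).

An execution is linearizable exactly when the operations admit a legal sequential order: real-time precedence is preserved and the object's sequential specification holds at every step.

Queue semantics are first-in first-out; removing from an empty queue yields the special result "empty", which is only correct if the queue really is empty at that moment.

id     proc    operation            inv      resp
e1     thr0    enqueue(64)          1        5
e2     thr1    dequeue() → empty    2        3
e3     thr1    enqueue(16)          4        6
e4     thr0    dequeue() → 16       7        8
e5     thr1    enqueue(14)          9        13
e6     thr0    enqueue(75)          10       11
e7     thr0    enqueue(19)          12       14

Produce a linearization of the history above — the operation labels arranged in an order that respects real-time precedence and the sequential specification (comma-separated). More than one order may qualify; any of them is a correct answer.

1. e2 dequeue() → empty, leaving queue <>
2. e3 enqueue(16), leaving queue <16>
3. e1 enqueue(64), leaving queue <16,64>
4. e4 dequeue() → 16, leaving queue <64>
5. e5 enqueue(14), leaving queue <64,14>
6. e6 enqueue(75), leaving queue <64,14,75>
7. e7 enqueue(19), leaving queue <64,14,75,19>

e2, e3, e1, e4, e5, e6, e7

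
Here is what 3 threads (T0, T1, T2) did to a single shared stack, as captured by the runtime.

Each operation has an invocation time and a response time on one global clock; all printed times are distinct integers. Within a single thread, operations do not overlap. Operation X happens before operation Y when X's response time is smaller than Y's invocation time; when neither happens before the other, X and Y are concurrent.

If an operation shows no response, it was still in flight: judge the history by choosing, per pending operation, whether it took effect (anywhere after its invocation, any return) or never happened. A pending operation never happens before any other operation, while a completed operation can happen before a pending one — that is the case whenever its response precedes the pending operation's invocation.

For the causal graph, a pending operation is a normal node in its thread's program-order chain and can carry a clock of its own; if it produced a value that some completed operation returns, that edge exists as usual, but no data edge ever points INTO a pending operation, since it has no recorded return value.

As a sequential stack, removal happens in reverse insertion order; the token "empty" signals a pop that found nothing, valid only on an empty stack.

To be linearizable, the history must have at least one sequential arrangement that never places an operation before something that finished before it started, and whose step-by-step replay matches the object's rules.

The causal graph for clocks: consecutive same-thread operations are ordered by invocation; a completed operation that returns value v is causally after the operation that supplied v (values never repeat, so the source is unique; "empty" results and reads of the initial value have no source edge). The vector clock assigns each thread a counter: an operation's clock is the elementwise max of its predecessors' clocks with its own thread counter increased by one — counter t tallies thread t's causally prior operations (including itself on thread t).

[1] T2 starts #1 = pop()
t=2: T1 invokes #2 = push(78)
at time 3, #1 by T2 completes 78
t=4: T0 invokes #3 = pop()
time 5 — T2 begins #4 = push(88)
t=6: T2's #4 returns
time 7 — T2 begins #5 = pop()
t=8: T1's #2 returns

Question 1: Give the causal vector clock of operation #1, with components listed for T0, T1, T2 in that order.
#2, invoked 2, has no incoming edges; only T1's bump applies → (0, 1, 0)
#3, invoked 4, has no incoming edges; only T0's bump applies → (1, 0, 0)
from VC(#2)=(0, 1, 0), #1 (invoked 1) maxes components and bumps T2 → (0, 1, 1)
from VC(#1)=(0, 1, 1), #4 (invoked 5) maxes components and bumps T2 → (0, 1, 2)
from VC(#4)=(0, 1, 2), #5 (invoked 7) maxes components and bumps T2 → (0, 1, 3)
target: VC(#1) = (0, 1, 1)

(0, 1, 1)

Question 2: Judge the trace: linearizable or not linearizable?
witness order: #2, #1, #3, #4
after step 1 (#2 push(78)): stack <78>
after step 2 (#1 pop() → 78): stack <>
after step 3 (#3 pop() (pending, included)): stack <>
after step 4 (#4 push(88)): stack <88>

linearizable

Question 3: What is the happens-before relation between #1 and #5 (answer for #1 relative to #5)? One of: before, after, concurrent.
#1 spans [1,3], #5 spans [7,…)
resp(#1)=3 < inv(#5)=7

before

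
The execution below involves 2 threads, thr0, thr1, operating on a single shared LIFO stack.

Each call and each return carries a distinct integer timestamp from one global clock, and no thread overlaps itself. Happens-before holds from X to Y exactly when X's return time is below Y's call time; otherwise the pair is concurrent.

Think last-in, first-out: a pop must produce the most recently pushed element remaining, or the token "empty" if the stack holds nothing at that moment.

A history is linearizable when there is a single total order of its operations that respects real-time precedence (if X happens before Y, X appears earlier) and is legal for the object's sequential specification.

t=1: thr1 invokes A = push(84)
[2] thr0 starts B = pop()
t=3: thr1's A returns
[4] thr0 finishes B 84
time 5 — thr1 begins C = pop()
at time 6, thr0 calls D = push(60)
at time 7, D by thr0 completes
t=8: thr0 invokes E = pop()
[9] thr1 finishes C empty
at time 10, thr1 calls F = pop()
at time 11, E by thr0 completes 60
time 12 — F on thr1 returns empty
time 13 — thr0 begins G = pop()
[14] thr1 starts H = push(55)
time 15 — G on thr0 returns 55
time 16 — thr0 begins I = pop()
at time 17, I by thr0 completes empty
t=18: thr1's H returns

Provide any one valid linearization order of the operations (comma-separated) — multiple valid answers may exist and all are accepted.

A, B, C, D, E, F, H, G, I

after step 1 (A push(84)): stack <84>
after step 2 (B pop() → 84): stack <>
after step 3 (C pop() → empty): stack <>
after step 4 (D push(60)): stack <60>
after step 5 (E pop() → 60): stack <>
after step 6 (F pop() → empty): stack <>
after step 7 (H push(55)): stack <55>
after step 8 (G pop() → 55): stack <>
after step 9 (I pop() → empty): stack <>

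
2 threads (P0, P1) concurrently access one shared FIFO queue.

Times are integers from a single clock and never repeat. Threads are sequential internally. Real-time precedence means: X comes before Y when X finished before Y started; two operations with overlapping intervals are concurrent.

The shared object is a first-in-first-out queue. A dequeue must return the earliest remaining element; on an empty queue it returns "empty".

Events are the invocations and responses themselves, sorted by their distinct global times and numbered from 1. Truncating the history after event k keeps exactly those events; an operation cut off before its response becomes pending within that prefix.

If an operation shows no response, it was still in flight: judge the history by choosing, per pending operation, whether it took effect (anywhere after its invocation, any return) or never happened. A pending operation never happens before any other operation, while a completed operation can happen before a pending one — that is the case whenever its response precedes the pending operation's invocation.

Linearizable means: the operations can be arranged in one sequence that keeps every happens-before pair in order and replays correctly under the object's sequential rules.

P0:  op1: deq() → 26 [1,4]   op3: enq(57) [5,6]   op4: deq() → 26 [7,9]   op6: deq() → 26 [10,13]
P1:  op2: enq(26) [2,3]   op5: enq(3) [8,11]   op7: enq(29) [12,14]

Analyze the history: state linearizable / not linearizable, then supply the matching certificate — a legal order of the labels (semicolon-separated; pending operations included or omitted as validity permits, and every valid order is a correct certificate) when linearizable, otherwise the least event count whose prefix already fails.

not linearizable — minimal violating prefix: 9 events

through event 8 a valid linearization exists; event 9 (op4 responding at time 9) ends that
no legal order exists: 2 real-time-consistent candidates over 4 completed FIFO queue operations, all rejected
including or dropping the 1 pending operation (op5) in any combination fails
take op1, op2, op3, op4 (pending dropped): step 1 already fails, because op1 deq() → 26 cannot occur there
take op2, op1, op3, op4 (pending dropped): step 4 already fails, because op4 deq() → 26 cannot occur there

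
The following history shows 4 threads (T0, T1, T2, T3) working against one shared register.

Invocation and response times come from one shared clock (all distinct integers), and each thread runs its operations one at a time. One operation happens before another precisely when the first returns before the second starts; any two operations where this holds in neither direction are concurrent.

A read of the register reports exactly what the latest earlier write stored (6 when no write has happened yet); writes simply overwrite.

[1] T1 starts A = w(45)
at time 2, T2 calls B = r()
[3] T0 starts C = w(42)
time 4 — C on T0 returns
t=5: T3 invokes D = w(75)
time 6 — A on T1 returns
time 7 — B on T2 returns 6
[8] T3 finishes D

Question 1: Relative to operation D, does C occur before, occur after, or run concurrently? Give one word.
Answer: before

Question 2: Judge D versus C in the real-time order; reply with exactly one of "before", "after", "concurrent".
Answer: after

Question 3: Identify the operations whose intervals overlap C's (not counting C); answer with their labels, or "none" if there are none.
Answer: A, B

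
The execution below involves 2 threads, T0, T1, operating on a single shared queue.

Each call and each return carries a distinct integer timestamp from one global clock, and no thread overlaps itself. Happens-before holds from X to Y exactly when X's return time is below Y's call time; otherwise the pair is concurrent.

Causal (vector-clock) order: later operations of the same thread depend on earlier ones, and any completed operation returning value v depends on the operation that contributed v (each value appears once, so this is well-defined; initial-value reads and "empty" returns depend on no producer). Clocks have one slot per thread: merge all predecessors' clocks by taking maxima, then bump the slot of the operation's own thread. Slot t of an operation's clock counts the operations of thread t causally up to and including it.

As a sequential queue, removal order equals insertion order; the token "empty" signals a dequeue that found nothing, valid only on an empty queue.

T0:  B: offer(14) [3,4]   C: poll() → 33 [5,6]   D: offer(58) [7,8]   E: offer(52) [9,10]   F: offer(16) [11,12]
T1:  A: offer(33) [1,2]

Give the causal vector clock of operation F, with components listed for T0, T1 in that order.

A, invoked 1, has no incoming edges; only T1's bump applies → (0, 1)
B, invoked 3, has no incoming edges; only T0's bump applies → (1, 0)
from VC(A)=(0, 1), VC(B)=(1, 0), C (invoked 5) maxes components and bumps T0 → (2, 1)
from VC(C)=(2, 1), D (invoked 7) maxes components and bumps T0 → (3, 1)
from VC(D)=(3, 1), E (invoked 9) maxes components and bumps T0 → (4, 1)
from VC(E)=(4, 1), F (invoked 11) maxes components and bumps T0 → (5, 1)
target: VC(F) = (5, 1)

(5, 1)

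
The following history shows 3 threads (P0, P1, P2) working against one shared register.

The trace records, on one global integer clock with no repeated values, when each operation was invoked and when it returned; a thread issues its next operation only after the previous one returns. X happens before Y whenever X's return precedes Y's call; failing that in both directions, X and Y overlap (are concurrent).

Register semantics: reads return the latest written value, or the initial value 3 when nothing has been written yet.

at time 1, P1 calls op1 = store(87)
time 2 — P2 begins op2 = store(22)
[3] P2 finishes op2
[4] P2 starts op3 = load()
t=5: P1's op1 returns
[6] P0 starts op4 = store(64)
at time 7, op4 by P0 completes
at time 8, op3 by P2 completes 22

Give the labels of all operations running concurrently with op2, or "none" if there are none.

op1

overlap test against op2 [2,3]: concurrent iff the interval meets 2..3
op1 [1,5]: concurrent
op3 [4,8]: after
op4 [6,7]: after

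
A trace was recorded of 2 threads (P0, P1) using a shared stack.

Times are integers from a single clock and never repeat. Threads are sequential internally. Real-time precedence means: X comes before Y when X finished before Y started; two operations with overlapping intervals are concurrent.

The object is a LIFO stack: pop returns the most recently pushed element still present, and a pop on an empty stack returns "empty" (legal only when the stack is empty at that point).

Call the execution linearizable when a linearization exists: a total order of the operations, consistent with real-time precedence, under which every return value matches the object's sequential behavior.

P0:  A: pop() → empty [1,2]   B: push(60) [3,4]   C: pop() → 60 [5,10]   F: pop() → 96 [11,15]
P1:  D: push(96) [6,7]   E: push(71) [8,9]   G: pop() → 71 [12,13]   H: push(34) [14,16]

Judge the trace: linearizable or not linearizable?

linearizable

witness order: A, B, C, D, E, G, F, H
after step 1 (A pop() → empty): stack <>
after step 2 (B push(60)): stack <60>
after step 3 (C pop() → 60): stack <>
after step 4 (D push(96)): stack <96>
after step 5 (E push(71)): stack <96,71>
after step 6 (G pop() → 71): stack <96>
after step 7 (F pop() → 96): stack <>
after step 8 (H push(34)): stack <34>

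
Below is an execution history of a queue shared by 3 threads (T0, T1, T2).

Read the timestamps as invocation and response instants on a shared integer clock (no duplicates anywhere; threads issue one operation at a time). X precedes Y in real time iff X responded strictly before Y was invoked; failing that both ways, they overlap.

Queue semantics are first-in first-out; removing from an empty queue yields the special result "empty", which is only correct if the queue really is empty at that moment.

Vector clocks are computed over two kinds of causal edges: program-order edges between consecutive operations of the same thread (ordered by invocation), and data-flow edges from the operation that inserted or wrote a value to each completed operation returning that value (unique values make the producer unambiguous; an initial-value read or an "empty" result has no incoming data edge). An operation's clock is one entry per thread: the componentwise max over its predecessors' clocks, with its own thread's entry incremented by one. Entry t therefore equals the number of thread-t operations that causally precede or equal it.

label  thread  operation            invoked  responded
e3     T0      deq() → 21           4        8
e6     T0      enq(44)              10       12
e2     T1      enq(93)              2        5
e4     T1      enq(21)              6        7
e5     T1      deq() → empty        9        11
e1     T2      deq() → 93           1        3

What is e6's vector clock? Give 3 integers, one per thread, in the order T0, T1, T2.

(2, 2, 0)

e2, invoked 2, has no incoming edges; only T1's bump applies → (0, 1, 0)
merge at e1 (invoked 1): VC(e2)=(0, 1, 0), own-thread bump on T2 → (0, 1, 1)
merge at e4 (invoked 6): VC(e2)=(0, 1, 0), own-thread bump on T1 → (0, 2, 0)
merge at e5 (invoked 9): VC(e4)=(0, 2, 0), own-thread bump on T1 → (0, 3, 0)
merge at e3 (invoked 4): VC(e4)=(0, 2, 0), own-thread bump on T0 → (1, 2, 0)
merge at e6 (invoked 10): VC(e3)=(1, 2, 0), own-thread bump on T0 → (2, 2, 0)
target: VC(e6) = (2, 2, 0)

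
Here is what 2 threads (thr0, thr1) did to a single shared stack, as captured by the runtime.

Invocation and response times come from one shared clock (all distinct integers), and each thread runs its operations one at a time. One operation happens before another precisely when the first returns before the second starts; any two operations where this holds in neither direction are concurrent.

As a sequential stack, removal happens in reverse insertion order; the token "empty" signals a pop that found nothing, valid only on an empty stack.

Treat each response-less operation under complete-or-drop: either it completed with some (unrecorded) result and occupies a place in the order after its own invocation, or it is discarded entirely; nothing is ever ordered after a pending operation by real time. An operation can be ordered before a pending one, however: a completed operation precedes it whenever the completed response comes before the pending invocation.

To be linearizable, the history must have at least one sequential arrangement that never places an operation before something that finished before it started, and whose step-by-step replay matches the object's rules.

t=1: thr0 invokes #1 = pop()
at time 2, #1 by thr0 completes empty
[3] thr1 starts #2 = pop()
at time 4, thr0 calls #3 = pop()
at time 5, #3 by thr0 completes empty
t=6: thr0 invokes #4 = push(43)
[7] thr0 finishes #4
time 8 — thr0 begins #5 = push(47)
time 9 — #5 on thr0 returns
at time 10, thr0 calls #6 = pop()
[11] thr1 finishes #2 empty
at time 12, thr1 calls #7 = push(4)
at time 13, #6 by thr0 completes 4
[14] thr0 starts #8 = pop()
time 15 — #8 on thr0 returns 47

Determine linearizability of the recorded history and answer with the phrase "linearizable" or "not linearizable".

linearizable

witness order: #1, #2, #3, #4, #5, #7, #6, #8
step 1: #1 pop() → empty — stack <>
step 2: #2 pop() → empty — stack <>
step 3: #3 pop() → empty — stack <>
step 4: #4 push(43) — stack <43>
step 5: #5 push(47) — stack <43,47>
step 6: #7 push(4) (pending, included) — stack <43,47,4>
step 7: #6 pop() → 4 — stack <43,47>
step 8: #8 pop() → 47 — stack <43>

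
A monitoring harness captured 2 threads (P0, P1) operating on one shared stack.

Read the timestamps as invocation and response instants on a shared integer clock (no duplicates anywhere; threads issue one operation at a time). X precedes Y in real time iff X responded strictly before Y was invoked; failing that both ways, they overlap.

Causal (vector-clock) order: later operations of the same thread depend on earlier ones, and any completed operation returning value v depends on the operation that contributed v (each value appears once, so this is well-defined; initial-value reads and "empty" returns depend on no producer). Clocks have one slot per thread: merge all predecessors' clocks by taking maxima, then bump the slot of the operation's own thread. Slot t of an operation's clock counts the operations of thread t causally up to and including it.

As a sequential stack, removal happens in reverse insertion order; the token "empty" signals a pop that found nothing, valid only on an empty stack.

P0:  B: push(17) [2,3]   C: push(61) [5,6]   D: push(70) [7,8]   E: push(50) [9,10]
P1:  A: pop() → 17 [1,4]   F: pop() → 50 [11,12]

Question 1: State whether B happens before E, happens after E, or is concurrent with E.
B spans [2,3], E spans [9,10]
resp(B)=3 < inv(E)=9

before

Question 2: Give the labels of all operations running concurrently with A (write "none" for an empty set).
A spans [1,4]: anything still running between times 1 and 4 counts as concurrent
B [2,3]: concurrent
C [5,6]: after
D [7,8]: after
E [9,10]: after
F [11,12]: after

B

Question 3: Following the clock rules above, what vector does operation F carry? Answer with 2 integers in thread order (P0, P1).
no predecessors for B (invoked 2): P0 increments from zero → (1, 0)
A (invocation 1): componentwise max over VC(B)=(1, 0), +1 at P1, giving (1, 1)
C (invocation 5): componentwise max over VC(B)=(1, 0), +1 at P0, giving (2, 0)
D (invocation 7): componentwise max over VC(C)=(2, 0), +1 at P0, giving (3, 0)
E (invocation 9): componentwise max over VC(D)=(3, 0), +1 at P0, giving (4, 0)
F (invocation 11): componentwise max over VC(A)=(1, 1), VC(E)=(4, 0), +1 at P1, giving (4, 2)
target: VC(F) = (4, 2)

(4, 2)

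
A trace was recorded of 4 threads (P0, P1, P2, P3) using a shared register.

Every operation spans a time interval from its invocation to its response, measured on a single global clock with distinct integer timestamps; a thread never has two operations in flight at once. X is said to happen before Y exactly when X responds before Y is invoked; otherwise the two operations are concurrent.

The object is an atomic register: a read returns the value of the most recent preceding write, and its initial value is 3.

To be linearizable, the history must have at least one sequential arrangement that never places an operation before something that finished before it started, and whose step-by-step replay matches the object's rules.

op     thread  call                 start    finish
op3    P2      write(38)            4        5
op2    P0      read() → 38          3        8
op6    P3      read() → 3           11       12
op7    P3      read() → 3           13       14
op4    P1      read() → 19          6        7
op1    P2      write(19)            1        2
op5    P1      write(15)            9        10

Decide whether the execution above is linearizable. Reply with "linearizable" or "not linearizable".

not linearizable

events 1..6 are fine; event 7 — the response of op4 at time 7 — makes the prefix non-linearizable
the completed operations (3 total) allow one real-time order; the register replay rejects it
include/drop combinations of the 1 pending operation (op2) were all tried; none helps
one such order, op1, op3, op4 (pending dropped), breaks at step 3 where op4 read() → 19 is illegal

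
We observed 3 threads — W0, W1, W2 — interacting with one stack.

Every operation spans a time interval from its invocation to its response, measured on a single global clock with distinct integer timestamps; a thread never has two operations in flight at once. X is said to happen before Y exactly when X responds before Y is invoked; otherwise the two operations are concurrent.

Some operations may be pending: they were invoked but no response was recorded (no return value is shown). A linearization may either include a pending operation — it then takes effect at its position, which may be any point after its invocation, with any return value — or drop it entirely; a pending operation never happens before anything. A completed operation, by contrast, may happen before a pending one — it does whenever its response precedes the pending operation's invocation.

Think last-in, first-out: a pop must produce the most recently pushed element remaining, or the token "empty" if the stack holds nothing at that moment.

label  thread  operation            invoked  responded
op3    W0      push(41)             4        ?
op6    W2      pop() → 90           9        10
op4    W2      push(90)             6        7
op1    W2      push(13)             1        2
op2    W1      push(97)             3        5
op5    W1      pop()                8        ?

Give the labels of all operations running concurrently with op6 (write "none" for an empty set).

op3, op5

op6 spans [9,10]; an op avoiding the whole window 9..10 is ordered, any other is concurrent
op1 [1,2]: before
op2 [3,5]: before
op3 [4,…): concurrent
op4 [6,7]: before
op5 [8,…): concurrent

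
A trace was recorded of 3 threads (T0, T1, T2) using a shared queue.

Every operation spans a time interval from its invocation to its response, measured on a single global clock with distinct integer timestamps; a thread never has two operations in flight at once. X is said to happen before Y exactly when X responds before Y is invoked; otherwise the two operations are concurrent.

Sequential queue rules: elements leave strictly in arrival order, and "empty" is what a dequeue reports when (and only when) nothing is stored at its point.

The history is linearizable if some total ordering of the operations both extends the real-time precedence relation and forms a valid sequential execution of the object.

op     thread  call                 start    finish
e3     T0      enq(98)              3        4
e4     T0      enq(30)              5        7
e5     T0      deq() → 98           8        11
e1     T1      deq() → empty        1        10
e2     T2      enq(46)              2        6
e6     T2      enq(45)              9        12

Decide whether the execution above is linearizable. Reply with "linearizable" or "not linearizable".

linearizable

one valid linearization: e1, e3, e2, e4, e5, e6
after step 1 (e1 deq() → empty): queue <>
after step 2 (e3 enq(98)): queue <98>
after step 3 (e2 enq(46)): queue <98,46>
after step 4 (e4 enq(30)): queue <98,46,30>
after step 5 (e5 deq() → 98): queue <46,30>
after step 6 (e6 enq(45)): queue <46,30,45>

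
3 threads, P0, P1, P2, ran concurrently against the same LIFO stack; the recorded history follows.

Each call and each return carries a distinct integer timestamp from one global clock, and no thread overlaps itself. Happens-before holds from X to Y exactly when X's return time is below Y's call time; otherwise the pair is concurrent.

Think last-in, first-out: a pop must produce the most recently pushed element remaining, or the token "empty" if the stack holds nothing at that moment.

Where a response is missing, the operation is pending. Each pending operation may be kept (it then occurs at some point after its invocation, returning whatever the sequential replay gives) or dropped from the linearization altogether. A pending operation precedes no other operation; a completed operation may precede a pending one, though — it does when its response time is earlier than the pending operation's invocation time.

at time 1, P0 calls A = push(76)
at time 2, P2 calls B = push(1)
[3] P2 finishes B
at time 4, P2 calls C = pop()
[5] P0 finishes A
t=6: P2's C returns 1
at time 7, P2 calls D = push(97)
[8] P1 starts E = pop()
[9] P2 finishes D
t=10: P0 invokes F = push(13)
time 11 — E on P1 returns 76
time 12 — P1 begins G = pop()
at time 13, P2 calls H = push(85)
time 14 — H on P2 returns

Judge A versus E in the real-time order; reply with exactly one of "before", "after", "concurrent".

A spans [1,5], E spans [8,11]
resp(A)=5 < inv(E)=8

before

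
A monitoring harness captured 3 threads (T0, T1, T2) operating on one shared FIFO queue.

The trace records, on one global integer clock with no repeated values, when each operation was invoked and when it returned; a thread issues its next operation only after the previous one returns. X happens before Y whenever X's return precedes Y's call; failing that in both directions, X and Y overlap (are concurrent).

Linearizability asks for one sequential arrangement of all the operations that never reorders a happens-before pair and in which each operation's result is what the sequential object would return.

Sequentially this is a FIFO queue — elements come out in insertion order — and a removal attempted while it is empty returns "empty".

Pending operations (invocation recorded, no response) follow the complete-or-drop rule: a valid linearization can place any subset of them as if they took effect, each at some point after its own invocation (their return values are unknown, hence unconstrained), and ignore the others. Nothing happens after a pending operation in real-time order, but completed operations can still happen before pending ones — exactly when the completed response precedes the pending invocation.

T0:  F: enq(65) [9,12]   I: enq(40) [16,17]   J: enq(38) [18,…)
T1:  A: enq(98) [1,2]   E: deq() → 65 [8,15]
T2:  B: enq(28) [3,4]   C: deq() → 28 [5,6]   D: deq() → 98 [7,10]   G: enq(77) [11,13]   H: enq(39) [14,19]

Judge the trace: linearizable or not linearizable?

the violation lands at event 6, C's response at time 6: events 1..5 linearize, events 1..6 do not
a single order respects real time; the 3 completed FIFO queue operations fail replay along it
take A, B, C: step 3 already fails, because C deq() → 28 cannot occur there

not linearizable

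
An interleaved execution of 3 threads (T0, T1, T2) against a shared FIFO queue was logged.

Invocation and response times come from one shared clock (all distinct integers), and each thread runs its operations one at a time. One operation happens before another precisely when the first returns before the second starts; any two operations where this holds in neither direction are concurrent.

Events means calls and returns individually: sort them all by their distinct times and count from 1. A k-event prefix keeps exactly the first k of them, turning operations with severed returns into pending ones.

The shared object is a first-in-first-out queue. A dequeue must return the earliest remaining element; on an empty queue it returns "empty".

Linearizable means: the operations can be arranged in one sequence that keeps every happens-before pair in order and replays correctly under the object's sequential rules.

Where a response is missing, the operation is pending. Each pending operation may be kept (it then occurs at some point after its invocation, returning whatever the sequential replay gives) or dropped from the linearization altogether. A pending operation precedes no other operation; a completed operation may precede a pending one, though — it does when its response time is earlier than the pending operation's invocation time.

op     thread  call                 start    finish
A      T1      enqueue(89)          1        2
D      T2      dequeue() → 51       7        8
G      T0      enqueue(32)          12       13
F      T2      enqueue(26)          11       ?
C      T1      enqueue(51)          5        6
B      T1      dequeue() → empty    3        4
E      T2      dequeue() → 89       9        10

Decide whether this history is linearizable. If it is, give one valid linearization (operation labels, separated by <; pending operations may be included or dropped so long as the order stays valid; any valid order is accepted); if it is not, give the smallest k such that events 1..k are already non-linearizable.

not linearizable — minimal violating prefix: 4 events

prefix check: 1..3 passes, 1..4 fails once B's time-4 response joins
exhaustive check: the 2 completed FIFO queue ops admit one real-time order; illegal
sample order A, B stalls at step 2 — B dequeue() → empty has no legal effect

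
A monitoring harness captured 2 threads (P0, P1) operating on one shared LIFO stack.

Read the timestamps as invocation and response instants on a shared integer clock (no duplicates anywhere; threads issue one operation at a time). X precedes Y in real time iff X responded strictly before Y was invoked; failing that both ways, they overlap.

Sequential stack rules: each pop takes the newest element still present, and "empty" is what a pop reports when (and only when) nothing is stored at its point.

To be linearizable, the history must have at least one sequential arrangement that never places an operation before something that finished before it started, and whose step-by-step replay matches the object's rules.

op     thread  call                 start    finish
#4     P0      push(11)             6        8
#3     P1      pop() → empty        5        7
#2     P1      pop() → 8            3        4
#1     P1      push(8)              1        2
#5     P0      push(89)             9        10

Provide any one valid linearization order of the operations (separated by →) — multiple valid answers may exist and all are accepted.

#1 → #2 → #3 → #4 → #5

after step 1 (#1 push(8)): stack <8>
after step 2 (#2 pop() → 8): stack <>
after step 3 (#3 pop() → empty): stack <>
after step 4 (#4 push(11)): stack <11>
after step 5 (#5 push(89)): stack <11,89>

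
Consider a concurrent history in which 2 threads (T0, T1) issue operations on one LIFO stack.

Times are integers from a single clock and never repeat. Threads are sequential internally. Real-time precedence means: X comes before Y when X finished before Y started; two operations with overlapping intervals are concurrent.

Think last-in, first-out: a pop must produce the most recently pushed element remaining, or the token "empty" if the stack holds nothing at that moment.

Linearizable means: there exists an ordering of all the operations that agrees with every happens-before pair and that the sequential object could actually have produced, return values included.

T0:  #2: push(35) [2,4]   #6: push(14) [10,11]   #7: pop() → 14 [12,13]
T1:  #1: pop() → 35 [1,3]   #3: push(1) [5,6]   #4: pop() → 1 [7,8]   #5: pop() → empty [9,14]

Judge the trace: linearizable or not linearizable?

one valid linearization: #2, #1, #3, #4, #5, #6, #7
1. #2 push(35), leaving stack <35>
2. #1 pop() → 35, leaving stack <>
3. #3 push(1), leaving stack <1>
4. #4 pop() → 1, leaving stack <>
5. #5 pop() → empty, leaving stack <>
6. #6 push(14), leaving stack <14>
7. #7 pop() → 14, leaving stack <>

linearizable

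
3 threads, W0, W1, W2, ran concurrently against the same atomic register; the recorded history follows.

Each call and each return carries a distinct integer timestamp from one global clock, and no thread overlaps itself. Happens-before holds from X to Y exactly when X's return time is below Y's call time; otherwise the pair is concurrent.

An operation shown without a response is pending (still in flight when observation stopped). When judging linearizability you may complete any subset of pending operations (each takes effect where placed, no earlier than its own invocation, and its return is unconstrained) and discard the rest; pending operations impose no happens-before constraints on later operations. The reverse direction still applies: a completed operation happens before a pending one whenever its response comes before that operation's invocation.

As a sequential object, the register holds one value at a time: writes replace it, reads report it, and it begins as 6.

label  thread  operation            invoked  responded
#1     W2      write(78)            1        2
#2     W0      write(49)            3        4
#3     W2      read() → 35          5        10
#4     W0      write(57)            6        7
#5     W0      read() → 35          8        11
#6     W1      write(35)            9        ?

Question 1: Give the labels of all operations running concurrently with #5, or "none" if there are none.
#5 runs from 8 to 11; window-overlapping ops are concurrent
#1 [1,2]: before
#2 [3,4]: before
#3 [5,10]: concurrent
#4 [6,7]: before
#6 [9,…): concurrent

#3, #6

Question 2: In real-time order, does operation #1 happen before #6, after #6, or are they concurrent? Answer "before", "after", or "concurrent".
#1 spans [1,2], #6 spans [9,…)
resp(#1)=2 < inv(#6)=9

before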